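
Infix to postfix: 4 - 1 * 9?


* has higher precedence, evaluate 1*9 first
Postfix: 4 1 9 * -


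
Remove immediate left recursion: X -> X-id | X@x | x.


Left-recursive alternatives: X-id, X@x; non-recursive: x
Introduce X': X -> xX', X' -> -idX' | @xX' | ε


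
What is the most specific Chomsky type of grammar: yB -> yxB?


LHS has context (more than one symbol) and |LHS| ≤ |RHS|
Classification: Type 1 (Context-Sensitive)


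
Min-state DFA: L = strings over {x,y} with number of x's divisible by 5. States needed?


Track (count of x) mod 5: states 0..4, accept at 0
Minimal DFA: 5 states


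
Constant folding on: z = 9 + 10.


9 + 10 = 19 at compile time
Optimized: z = 19


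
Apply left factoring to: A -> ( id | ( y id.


Common prefix: '('
Factored: A -> ( A', A' -> id | y id


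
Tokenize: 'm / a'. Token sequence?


Scan left to right, longest-match per lexeme
Tokens: ID(m), OP(/), ID(a)


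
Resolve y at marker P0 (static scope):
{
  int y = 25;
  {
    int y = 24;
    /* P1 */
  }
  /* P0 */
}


y declared in the same block as P0
y = 25


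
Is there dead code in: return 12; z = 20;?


statement follows a return and is unreachable
Dead: 'z = 20'


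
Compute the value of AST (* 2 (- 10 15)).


Evaluate inner: (- 10 15) = -5
Evaluate root: (* 2 -5) = -10
Result: -10


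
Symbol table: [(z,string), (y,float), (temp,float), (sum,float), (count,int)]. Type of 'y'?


Lookup 'y' → type float


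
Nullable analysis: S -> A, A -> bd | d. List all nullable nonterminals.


A nonterminal is nullable iff some alternative derives ε (directly, or every symbol in it is nullable)
Nullable: {}


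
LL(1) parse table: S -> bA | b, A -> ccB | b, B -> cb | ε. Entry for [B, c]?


For [B, c]: 'c' ∈ FIRST(cb)
Entry: B -> cb


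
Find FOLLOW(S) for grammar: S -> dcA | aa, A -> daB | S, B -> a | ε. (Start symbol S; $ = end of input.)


$ ∈ FOLLOW(S). For each A -> αBβ: add FIRST(β)\{ε} to FOLLOW(B); if β nullable, add FOLLOW(A).
FOLLOW(S) = {$}


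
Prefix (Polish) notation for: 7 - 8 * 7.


'*' binds tighter: tree is (- 7 (* 8 7))
Prefix: - 7 * 8 7


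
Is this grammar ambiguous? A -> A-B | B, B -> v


precedence layered via separate nonterminal B: deterministic
Unambiguous


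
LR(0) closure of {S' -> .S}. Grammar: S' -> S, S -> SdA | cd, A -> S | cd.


Start: S' -> .S
For each item with dot before a nonterminal B, add B -> .γ for every B-production
Closure: [S' -> .S, S -> .SdA, S -> .cd]


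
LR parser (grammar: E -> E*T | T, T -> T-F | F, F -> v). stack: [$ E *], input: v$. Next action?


no handle ('E*' is not any RHS); shift 'v'
Action: shift


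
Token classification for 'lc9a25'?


Pattern: letter/underscore followed by alphanumerics, not a keyword
Type: IDENTIFIER


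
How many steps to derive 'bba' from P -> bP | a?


Derivation: P => bP => bbP => bba
Steps: 3


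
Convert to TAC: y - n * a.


Break into single-operator statements:
t1 = n * a
t2 = y - t1


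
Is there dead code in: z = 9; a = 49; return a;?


z is assigned but never read
Dead: 'z = 9'


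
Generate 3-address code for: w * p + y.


Break into single-operator statements:
t1 = w * p
t2 = t1 + y


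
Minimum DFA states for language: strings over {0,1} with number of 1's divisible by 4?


Track (count of 1) mod 4: states 0..3, accept at 0
Minimal DFA: 4 states


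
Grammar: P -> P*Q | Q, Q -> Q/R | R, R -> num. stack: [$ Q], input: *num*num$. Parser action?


lookahead ∉ {/} so Q won't extend; reduce P -> Q
Action: reduce (P -> Q)


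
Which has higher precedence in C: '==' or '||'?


'==' is equality (level 6); '||' is logical OR (level 1)
Higher level binds tighter
'==' has higher precedence than '||'


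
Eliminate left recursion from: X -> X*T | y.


Left-recursive alternatives: X*T; non-recursive: y
Introduce X': X -> yX', X' -> *TX' | ε


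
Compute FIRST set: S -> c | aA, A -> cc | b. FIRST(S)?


Per alternative of S: FIRST(c) = {c}; FIRST(aA) = {a}
FIRST(S) = {a, c}


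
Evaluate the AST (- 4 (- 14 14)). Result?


Evaluate inner: (- 14 14) = 0
Evaluate root: (- 4 0) = 4
Result: 4


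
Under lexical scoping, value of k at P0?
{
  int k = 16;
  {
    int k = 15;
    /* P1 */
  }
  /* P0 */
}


k declared in the same block as P0
k = 16


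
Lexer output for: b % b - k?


Scan left to right, longest-match per lexeme
Tokens: ID(b), OP(%), ID(b), OP(-), ID(k)


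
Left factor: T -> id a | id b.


Common prefix: 'id'
Factored: T -> id T', T' -> a | b


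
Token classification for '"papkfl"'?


Pattern: double-quoted sequence
Type: STRING_LITERAL


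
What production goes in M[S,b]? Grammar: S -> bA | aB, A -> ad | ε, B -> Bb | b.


For [S, b]: 'b' ∈ FIRST(bA)
Entry: S -> bA


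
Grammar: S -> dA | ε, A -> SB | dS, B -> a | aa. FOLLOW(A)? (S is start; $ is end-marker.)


$ ∈ FOLLOW(S). For each A -> αBβ: add FIRST(β)\{ε} to FOLLOW(B); if β nullable, add FOLLOW(A).
FOLLOW(A) = {$, a}


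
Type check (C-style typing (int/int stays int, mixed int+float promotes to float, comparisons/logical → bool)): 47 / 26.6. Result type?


Operand types: int / float
Rule: mixed int/float promotes to float; int/int stays int
Result type: float


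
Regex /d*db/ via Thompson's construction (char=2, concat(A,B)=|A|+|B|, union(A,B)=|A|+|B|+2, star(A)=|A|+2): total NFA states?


Syntax tree has 3 char leaf(s), 0 union(s), 1 star(s)
chars contribute 3×2 = 6; each union adds +2; each star adds +2
Total: 6 + 0 + 2 = 8 states


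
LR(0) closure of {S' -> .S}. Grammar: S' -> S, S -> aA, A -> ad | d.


Start: S' -> .S
For each item with dot before a nonterminal B, add B -> .γ for every B-production
Closure: [S' -> .S, S -> .aA]


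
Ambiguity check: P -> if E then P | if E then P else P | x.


dangling else: 'if E then if E then x else x' parses two ways
Ambiguous


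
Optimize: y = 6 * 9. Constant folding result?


6 * 9 = 54 at compile time
Optimized: y = 54


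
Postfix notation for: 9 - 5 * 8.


* has higher precedence, evaluate 5*8 first
Postfix: 9 5 8 * -


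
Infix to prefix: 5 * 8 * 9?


left-to-right (same/higher precedence on left): tree is (* (* 5 8) 9)
Prefix: * * 5 8 9


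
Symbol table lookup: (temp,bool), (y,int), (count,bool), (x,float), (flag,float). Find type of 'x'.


Lookup 'x' → type float


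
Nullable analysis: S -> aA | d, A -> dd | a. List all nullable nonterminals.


A nonterminal is nullable iff some alternative derives ε (directly, or every symbol in it is nullable)
Nullable: {}


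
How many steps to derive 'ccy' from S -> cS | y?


Derivation: S => cS => ccS => ccy
Steps: 3


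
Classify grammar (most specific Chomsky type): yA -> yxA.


LHS has context (more than one symbol) and |LHS| ≤ |RHS|
Classification: Type 1 (Context-Sensitive)


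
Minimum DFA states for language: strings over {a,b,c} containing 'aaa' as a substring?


KMP-style automaton: 3 progress states + 1 absorbing accept = 4
Minimal DFA: 4 states


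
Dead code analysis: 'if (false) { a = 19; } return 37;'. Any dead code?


condition is constant false, so the whole block is unreachable
Dead: 'if (false) { a = 19; }'


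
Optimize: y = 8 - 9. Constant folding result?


8 - 9 = -1 at compile time
Optimized: y = -1


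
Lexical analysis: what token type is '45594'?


Pattern: digits only
Type: INTEGER_LITERAL


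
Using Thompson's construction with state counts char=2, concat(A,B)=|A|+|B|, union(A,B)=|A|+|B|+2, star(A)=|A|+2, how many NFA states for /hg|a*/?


Syntax tree has 3 char leaf(s), 1 union(s), 1 star(s)
chars contribute 3×2 = 6; each union adds +2; each star adds +2
Total: 6 + 2 + 2 = 10 states


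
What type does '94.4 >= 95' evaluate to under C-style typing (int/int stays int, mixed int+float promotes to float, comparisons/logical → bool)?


Operand types: float >= int
Rule: comparison yields bool
Result type: bool


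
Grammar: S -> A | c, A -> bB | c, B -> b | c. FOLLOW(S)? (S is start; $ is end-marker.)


$ ∈ FOLLOW(S). For each A -> αBβ: add FIRST(β)\{ε} to FOLLOW(B); if β nullable, add FOLLOW(A).
FOLLOW(S) = {$}


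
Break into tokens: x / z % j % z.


Scan left to right, longest-match per lexeme
Tokens: ID(x), OP(/), ID(z), OP(%), ID(j), OP(%), ID(z)


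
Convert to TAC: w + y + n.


Break into single-operator statements:
t1 = w + y
t2 = t1 + n


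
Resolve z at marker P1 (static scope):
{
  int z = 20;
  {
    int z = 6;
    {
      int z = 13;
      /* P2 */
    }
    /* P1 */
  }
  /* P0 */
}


z declared in the same block as P1
z = 6


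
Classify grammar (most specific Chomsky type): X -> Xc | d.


Left-linear: every RHS is a terminal or one nonterminal followed by a terminal
Classification: Type 3 (Regular)


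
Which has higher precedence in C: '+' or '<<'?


'+' is additive (level 9); '<<' is shift (level 8)
Higher level binds tighter
'+' has higher precedence than '<<'


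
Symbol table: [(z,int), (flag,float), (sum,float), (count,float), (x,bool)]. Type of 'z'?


Lookup 'z' → type int


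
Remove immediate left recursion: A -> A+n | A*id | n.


Left-recursive alternatives: A+n, A*id; non-recursive: n
Introduce A': A -> nA', A' -> +nA' | *idA' | ε


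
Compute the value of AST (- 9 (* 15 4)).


Evaluate inner: (* 15 4) = 60
Evaluate root: (- 9 60) = -51
Result: -51


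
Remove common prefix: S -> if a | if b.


Common prefix: 'if'
Factored: S -> if S', S' -> a | b


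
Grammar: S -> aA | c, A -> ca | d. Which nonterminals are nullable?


A nonterminal is nullable iff some alternative derives ε (directly, or every symbol in it is nullable)
Nullable: {}


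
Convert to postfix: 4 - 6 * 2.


* has higher precedence, evaluate 6*2 first
Postfix: 4 6 2 * -


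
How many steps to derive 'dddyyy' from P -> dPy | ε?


Derivation: P => dPy => ddPyy => dddPyyy => dddyyy
Steps: 4


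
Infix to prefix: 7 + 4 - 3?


left-to-right (same/higher precedence on left): tree is (- (+ 7 4) 3)
Prefix: - + 7 4 3


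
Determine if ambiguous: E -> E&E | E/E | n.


'n&n/n' has two parse trees (no precedence encoded between & and /)
Ambiguous


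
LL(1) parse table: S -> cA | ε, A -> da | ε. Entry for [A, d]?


For [A, d]: 'd' ∈ FIRST(da)
Entry: A -> da


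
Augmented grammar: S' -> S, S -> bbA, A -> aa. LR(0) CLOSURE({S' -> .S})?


Start: S' -> .S
For each item with dot before a nonterminal B, add B -> .γ for every B-production
Closure: [S' -> .S, S -> .bbA]


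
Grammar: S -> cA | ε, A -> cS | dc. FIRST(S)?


Per alternative of S: FIRST(cA) = {c}; FIRST(ε) = {ε}
FIRST(S) = {c, ε}


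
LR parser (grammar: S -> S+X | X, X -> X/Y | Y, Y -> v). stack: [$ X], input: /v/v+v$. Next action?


shift '/' to continue X -> X/Y
Action: shift


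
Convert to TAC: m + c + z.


Break into single-operator statements:
t1 = m + c
t2 = t1 + z


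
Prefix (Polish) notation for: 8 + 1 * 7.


'*' binds tighter: tree is (+ 8 (* 1 7))
Prefix: + 8 * 1 7


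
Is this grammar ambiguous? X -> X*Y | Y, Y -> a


precedence layered via separate nonterminal Y: deterministic
Unambiguous


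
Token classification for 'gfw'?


Pattern: letter/underscore followed by alphanumerics, not a keyword
Type: IDENTIFIER


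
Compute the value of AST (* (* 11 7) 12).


Evaluate inner: (* 11 7) = 77
Evaluate root: (* 77 12) = 924
Result: 924


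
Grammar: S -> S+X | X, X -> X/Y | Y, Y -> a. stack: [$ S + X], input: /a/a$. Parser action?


'/' can extend X; shift to build X -> X/Y
Action: shift


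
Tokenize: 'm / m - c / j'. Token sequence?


Scan left to right, longest-match per lexeme
Tokens: ID(m), OP(/), ID(m), OP(-), ID(c), OP(/), ID(j)


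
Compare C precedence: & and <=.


'<=' is relational (level 7); '&' is bitwise AND (level 5)
Higher level binds tighter
'<=' has higher precedence than '&'


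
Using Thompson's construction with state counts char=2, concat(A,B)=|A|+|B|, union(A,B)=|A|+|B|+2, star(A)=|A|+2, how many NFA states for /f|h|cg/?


Syntax tree has 4 char leaf(s), 2 union(s), 0 star(s)
chars contribute 4×2 = 8; each union adds +2; each star adds +2
Total: 8 + 4 + 0 = 12 states


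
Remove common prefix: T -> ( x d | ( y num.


Common prefix: '('
Factored: T -> ( T', T' -> x d | y num


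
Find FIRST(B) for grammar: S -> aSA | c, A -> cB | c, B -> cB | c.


Per alternative of B: FIRST(cB) = {c}; FIRST(c) = {c}
FIRST(B) = {c}


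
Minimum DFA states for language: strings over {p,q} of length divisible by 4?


Track length mod 4: states 0..3, accept at 0
Minimal DFA: 4 states


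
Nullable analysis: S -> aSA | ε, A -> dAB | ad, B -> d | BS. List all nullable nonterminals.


A nonterminal is nullable iff some alternative derives ε (directly, or every symbol in it is nullable)
Nullable: {S}


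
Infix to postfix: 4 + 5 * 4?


* has higher precedence, evaluate 5*4 first
Postfix: 4 5 4 * +


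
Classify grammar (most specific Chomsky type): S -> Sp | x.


Left-linear: every RHS is a terminal or one nonterminal followed by a terminal
Classification: Type 3 (Regular)


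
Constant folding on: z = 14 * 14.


14 * 14 = 196 at compile time
Optimized: z = 196


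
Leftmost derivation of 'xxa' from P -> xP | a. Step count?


Derivation: P => xP => xxP => xxa
Steps: 3


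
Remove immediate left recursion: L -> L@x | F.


Left-recursive alternatives: L@x; non-recursive: F
Introduce L': L -> FL', L' -> @xL' | ε


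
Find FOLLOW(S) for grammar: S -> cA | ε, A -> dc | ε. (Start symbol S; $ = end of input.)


$ ∈ FOLLOW(S). For each A -> αBβ: add FIRST(β)\{ε} to FOLLOW(B); if β nullable, add FOLLOW(A).
FOLLOW(S) = {$}


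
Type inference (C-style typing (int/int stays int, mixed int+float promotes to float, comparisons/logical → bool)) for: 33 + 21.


Operand types: int + int
Rule: mixed int/float promotes to float; int/int stays int
Result type: int


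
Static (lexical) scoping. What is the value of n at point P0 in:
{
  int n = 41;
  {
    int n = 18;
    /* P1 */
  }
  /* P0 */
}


n declared in the same block as P0
n = 41


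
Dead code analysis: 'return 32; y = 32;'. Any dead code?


statement follows a return and is unreachable
Dead: 'y = 32'


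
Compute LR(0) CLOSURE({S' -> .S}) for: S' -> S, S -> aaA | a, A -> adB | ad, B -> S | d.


Start: S' -> .S
For each item with dot before a nonterminal B, add B -> .γ for every B-production
Closure: [S' -> .S, S -> .aaA, S -> .a]


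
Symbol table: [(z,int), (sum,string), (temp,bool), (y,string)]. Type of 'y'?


Lookup 'y' → type string


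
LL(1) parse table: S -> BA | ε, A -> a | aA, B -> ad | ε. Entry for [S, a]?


For [S, a]: 'a' ∈ FIRST(BA)
Entry: S -> BA


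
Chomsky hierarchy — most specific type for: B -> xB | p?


Right-linear: every RHS is a terminal or a terminal followed by one nonterminal
Classification: Type 3 (Regular)


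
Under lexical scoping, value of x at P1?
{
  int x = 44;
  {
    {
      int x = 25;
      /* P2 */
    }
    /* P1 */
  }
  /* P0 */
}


P1's block does not declare x; resolves to the enclosing declaration at depth 0
x = 44


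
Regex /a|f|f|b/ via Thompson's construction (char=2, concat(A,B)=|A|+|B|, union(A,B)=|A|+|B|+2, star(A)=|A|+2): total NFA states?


Syntax tree has 4 char leaf(s), 3 union(s), 0 star(s)
chars contribute 4×2 = 8; each union adds +2; each star adds +2
Total: 8 + 6 + 0 = 14 states


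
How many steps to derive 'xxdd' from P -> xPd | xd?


Derivation: P => xPd => xxdd
Steps: 2


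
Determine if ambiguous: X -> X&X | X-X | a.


'a&a-a' has two parse trees (no precedence encoded between & and -)
Ambiguous


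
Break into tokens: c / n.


Scan left to right, longest-match per lexeme
Tokens: ID(c), OP(/), ID(n)


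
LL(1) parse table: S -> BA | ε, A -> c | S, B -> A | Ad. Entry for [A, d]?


For [A, d]: 'd' ∈ FIRST(S)
Entry: A -> S


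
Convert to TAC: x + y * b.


Break into single-operator statements:
t1 = y * b
t2 = x + t1


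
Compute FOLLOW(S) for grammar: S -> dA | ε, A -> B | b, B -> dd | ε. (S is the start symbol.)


$ ∈ FOLLOW(S). For each A -> αBβ: add FIRST(β)\{ε} to FOLLOW(B); if β nullable, add FOLLOW(A).
FOLLOW(S) = {$}


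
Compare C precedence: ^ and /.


'/' is multiplicative (level 10); '^' is bitwise XOR (level 4)
Higher level binds tighter
'/' has higher precedence than '^'


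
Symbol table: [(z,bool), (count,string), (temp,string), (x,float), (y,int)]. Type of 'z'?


Lookup 'z' → type bool


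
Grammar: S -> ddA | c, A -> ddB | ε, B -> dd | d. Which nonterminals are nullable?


A nonterminal is nullable iff some alternative derives ε (directly, or every symbol in it is nullable)
Nullable: {A}


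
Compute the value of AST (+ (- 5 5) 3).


Evaluate inner: (- 5 5) = 0
Evaluate root: (+ 0 3) = 3
Result: 3


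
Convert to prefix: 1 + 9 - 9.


left-to-right (same/higher precedence on left): tree is (- (+ 1 9) 9)
Prefix: - + 1 9 9


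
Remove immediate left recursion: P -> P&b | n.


Left-recursive alternatives: P&b; non-recursive: n
Introduce P': P -> nP', P' -> &bP' | ε


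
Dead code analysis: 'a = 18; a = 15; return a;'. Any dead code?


first assignment to a is overwritten before any read
Dead: 'a = 18'


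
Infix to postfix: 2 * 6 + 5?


Left to right (same or higher precedence on left)
Postfix: 2 6 * 5 +


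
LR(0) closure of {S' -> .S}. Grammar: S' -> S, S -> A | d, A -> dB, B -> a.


Start: S' -> .S
For each item with dot before a nonterminal B, add B -> .γ for every B-production
Closure: [S' -> .S, S -> .A, S -> .d, A -> .dB]


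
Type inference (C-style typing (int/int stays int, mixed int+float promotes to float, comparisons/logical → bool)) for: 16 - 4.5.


Operand types: int - float
Rule: mixed int/float promotes to float; int/int stays int
Result type: float


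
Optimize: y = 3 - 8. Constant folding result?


3 - 8 = -5 at compile time
Optimized: y = -5


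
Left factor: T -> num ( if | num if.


Common prefix: 'num'
Factored: T -> num T', T' -> ( if | if


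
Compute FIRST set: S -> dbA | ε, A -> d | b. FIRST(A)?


Per alternative of A: FIRST(d) = {d}; FIRST(b) = {b}
FIRST(A) = {b, d}


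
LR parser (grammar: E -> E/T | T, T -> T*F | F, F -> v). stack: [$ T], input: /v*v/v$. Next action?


lookahead ∉ {*} so T won't extend; reduce E -> T
Action: reduce (E -> T)


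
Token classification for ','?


Pattern: delimiter/punctuation
Type: PUNCTUATION


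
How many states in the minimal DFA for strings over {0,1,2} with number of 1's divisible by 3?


Track (count of 1) mod 3: states 0..2, accept at 0
Minimal DFA: 3 states


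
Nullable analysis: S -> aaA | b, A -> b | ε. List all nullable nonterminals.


A nonterminal is nullable iff some alternative derives ε (directly, or every symbol in it is nullable)
Nullable: {A}


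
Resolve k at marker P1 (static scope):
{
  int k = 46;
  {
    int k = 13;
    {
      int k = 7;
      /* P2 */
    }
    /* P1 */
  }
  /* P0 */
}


k declared in the same block as P1
k = 13


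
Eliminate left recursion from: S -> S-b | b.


Left-recursive alternatives: S-b; non-recursive: b
Introduce S': S -> bS', S' -> -bS' | ε


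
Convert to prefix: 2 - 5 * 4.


'*' binds tighter: tree is (- 2 (* 5 4))
Prefix: - 2 * 5 4


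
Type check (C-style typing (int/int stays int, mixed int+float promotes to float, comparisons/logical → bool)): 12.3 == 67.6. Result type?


Operand types: float == float
Rule: comparison yields bool
Result type: bool


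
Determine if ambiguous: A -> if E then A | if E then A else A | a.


dangling else: 'if E then if E then a else a' parses two ways
Ambiguous


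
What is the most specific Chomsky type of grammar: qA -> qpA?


LHS has context (more than one symbol) and |LHS| ≤ |RHS|
Classification: Type 1 (Context-Sensitive)


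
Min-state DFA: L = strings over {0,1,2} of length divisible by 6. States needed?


Track length mod 6: states 0..5, accept at 0
Minimal DFA: 6 states


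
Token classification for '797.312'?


Pattern: digits with a decimal point
Type: FLOAT_LITERAL


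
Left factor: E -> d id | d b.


Common prefix: 'd'
Factored: E -> d E', E' -> id | b


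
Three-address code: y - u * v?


Break into single-operator statements:
t1 = u * v
t2 = y - t1


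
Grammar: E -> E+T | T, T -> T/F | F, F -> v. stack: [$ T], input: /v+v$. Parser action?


shift '/' to continue T -> T/F
Action: shift


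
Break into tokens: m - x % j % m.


Scan left to right, longest-match per lexeme
Tokens: ID(m), OP(-), ID(x), OP(%), ID(j), OP(%), ID(m)


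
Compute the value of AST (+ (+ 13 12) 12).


Evaluate inner: (+ 13 12) = 25
Evaluate root: (+ 25 12) = 37
Result: 37


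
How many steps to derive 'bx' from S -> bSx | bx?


Derivation: S => bx
Steps: 1


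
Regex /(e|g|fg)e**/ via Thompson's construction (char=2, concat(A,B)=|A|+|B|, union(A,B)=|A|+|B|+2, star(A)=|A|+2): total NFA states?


Syntax tree has 5 char leaf(s), 2 union(s), 2 star(s)
chars contribute 5×2 = 10; each union adds +2; each star adds +2
Total: 10 + 4 + 4 = 18 states


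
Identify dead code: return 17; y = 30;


statement follows a return and is unreachable
Dead: 'y = 30'


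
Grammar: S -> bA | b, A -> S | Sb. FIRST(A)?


Per alternative of A: FIRST(S) = {b}; FIRST(Sb) = {b}
FIRST(A) = {b}


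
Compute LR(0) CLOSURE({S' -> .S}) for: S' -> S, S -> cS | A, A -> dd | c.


Start: S' -> .S
For each item with dot before a nonterminal B, add B -> .γ for every B-production
Closure: [S' -> .S, S -> .cS, S -> .A, A -> .dd, A -> .c]


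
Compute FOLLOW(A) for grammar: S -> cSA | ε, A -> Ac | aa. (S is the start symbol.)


$ ∈ FOLLOW(S). For each A -> αBβ: add FIRST(β)\{ε} to FOLLOW(B); if β nullable, add FOLLOW(A).
FOLLOW(A) = {$, a, c}


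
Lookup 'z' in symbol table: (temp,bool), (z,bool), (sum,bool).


Lookup 'z' → type bool


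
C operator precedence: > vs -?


'-' is additive (level 9); '>' is relational (level 7)
Higher level binds tighter
'-' has higher precedence than '>'


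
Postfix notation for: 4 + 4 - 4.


Left to right (same or higher precedence on left)
Postfix: 4 4 + 4 -


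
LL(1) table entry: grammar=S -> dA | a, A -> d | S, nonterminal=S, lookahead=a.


For [S, a]: 'a' ∈ FIRST(a)
Entry: S -> a


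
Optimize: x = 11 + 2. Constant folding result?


11 + 2 = 13 at compile time
Optimized: x = 13


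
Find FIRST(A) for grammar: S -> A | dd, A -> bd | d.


Per alternative of A: FIRST(bd) = {b}; FIRST(d) = {d}
FIRST(A) = {b, d}


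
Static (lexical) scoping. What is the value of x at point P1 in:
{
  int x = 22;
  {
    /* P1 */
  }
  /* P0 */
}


P1's block does not declare x; resolves to the enclosing declaration at depth 0
x = 22


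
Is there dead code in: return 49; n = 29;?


statement follows a return and is unreachable
Dead: 'n = 29'


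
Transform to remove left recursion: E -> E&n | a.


Left-recursive alternatives: E&n; non-recursive: a
Introduce E': E -> aE', E' -> &nE' | ε


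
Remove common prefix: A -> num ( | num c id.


Common prefix: 'num'
Factored: A -> num A', A' -> ( | c id


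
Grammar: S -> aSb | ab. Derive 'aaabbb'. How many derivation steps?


Derivation: S => aSb => aaSbb => aaabbb
Steps: 3


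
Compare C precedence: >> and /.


'/' is multiplicative (level 10); '>>' is shift (level 8)
Higher level binds tighter
'/' has higher precedence than '>>'


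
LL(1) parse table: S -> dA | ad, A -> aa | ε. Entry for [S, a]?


For [S, a]: 'a' ∈ FIRST(ad)
Entry: S -> ad


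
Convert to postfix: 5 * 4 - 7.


Left to right (same or higher precedence on left)
Postfix: 5 4 * 7 -


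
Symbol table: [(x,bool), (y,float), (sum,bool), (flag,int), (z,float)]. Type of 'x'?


Lookup 'x' → type bool


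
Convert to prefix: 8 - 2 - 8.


left-to-right (same/higher precedence on left): tree is (- (- 8 2) 8)
Prefix: - - 8 2 8


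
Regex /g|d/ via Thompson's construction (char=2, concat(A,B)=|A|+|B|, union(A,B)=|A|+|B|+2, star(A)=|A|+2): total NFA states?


Syntax tree has 2 char leaf(s), 1 union(s), 0 star(s)
chars contribute 2×2 = 4; each union adds +2; each star adds +2
Total: 4 + 2 + 0 = 6 states


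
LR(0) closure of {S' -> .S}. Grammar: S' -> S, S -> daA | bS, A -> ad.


Start: S' -> .S
For each item with dot before a nonterminal B, add B -> .γ for every B-production
Closure: [S' -> .S, S -> .daA, S -> .bS]


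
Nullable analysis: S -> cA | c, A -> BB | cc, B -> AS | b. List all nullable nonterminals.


A nonterminal is nullable iff some alternative derives ε (directly, or every symbol in it is nullable)
Nullable: {}


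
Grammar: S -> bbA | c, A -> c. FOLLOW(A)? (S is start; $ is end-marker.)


$ ∈ FOLLOW(S). For each A -> αBβ: add FIRST(β)\{ε} to FOLLOW(B); if β nullable, add FOLLOW(A).
FOLLOW(A) = {$}


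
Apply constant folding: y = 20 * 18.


20 * 18 = 360 at compile time
Optimized: y = 360


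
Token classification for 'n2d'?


Pattern: letter/underscore followed by alphanumerics, not a keyword
Type: IDENTIFIER


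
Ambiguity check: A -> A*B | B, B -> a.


precedence layered via separate nonterminal B: deterministic
Unambiguous


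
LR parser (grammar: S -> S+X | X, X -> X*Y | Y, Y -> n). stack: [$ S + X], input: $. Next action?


handle 'S+X' on top; lookahead ∈ FOLLOW(S) = {+, $}
Action: reduce (S -> S+X)


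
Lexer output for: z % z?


Scan left to right, longest-match per lexeme
Tokens: ID(z), OP(%), ID(z)


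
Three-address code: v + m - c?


Break into single-operator statements:
t1 = v + m
t2 = t1 - c


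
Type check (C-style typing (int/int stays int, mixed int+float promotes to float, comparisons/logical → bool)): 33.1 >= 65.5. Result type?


Operand types: float >= float
Rule: comparison yields bool
Result type: bool


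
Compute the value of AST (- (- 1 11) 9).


Evaluate inner: (- 1 11) = -10
Evaluate root: (- -10 9) = -19
Result: -19


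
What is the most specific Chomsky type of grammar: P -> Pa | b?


Left-linear: every RHS is a terminal or one nonterminal followed by a terminal
Classification: Type 3 (Regular)


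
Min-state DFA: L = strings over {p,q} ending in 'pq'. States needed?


Track the longest suffix of input matching a prefix of 'pq': 3 classes (prefixes of length 0..2)
Minimal DFA: 3 states


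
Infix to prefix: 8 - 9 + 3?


left-to-right (same/higher precedence on left): tree is (+ (- 8 9) 3)
Prefix: + - 8 9 3


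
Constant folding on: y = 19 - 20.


19 - 20 = -1 at compile time
Optimized: y = -1


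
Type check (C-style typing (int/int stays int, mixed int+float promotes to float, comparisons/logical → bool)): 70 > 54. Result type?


Operand types: int > int
Rule: comparison yields bool
Result type: bool


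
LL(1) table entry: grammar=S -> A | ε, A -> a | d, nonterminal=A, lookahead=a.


For [A, a]: 'a' ∈ FIRST(a)
Entry: A -> a


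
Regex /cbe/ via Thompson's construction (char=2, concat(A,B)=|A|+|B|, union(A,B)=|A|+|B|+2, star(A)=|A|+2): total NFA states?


Syntax tree has 3 char leaf(s), 0 union(s), 0 star(s)
chars contribute 3×2 = 6; each union adds +2; each star adds +2
Total: 6 + 0 + 0 = 6 states


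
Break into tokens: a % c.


Scan left to right, longest-match per lexeme
Tokens: ID(a), OP(%), ID(c)


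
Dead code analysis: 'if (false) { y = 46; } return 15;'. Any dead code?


condition is constant false, so the whole block is unreachable
Dead: 'if (false) { y = 46; }'


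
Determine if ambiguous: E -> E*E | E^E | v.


'v*v^v' has two parse trees (no precedence encoded between * and ^)
Ambiguous


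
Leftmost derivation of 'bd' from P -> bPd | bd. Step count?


Derivation: P => bd
Steps: 1


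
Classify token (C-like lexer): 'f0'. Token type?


Pattern: letter/underscore followed by alphanumerics, not a keyword
Type: IDENTIFIER


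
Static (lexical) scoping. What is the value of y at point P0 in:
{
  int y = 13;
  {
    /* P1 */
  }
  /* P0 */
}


y declared in the same block as P0
y = 13


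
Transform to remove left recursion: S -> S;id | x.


Left-recursive alternatives: S;id; non-recursive: x
Introduce S': S -> xS', S' -> ;idS' | ε


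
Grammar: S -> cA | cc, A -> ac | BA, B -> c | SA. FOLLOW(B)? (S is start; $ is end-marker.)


$ ∈ FOLLOW(S). For each A -> αBβ: add FIRST(β)\{ε} to FOLLOW(B); if β nullable, add FOLLOW(A).
FOLLOW(B) = {a, c}


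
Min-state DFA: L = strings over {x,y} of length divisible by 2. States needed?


Track length mod 2: states 0..1, accept at 0
Minimal DFA: 2 states


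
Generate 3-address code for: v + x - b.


Break into single-operator statements:
t1 = v + x
t2 = t1 - b


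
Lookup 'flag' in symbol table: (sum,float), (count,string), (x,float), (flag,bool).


Lookup 'flag' → type bool


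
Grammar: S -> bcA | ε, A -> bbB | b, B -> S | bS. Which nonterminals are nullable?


A nonterminal is nullable iff some alternative derives ε (directly, or every symbol in it is nullable)
Nullable: {B, S}


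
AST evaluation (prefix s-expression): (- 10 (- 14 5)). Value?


Evaluate inner: (- 14 5) = 9
Evaluate root: (- 10 9) = 1
Result: 1


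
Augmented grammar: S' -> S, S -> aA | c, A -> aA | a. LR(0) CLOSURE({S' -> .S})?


Start: S' -> .S
For each item with dot before a nonterminal B, add B -> .γ for every B-production
Closure: [S' -> .S, S -> .aA, S -> .c]


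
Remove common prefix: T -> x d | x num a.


Common prefix: 'x'
Factored: T -> x T', T' -> d | num a


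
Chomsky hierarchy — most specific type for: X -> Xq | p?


Left-linear: every RHS is a terminal or one nonterminal followed by a terminal
Classification: Type 3 (Regular)


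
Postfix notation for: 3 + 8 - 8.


Left to right (same or higher precedence on left)
Postfix: 3 8 + 8 -


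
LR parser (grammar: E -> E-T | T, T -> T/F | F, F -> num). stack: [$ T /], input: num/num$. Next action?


no handle; shift 'num'
Action: shift


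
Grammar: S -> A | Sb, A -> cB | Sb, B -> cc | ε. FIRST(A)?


Per alternative of A: FIRST(cB) = {c}; FIRST(Sb) = {c}
FIRST(A) = {c}


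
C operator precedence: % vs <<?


'%' is multiplicative (level 10); '<<' is shift (level 8)
Higher level binds tighter
'%' has higher precedence than '<<'


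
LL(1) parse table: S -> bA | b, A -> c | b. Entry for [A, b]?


For [A, b]: 'b' ∈ FIRST(b)
Entry: A -> b


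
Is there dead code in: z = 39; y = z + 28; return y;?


z is read by y's definition; y is returned
No dead code


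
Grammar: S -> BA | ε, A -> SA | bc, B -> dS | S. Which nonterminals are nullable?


A nonterminal is nullable iff some alternative derives ε (directly, or every symbol in it is nullable)
Nullable: {B, S}


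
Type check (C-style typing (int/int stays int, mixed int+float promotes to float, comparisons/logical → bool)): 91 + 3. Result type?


Operand types: int + int
Rule: mixed int/float promotes to float; int/int stays int
Result type: int


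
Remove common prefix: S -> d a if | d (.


Common prefix: 'd'
Factored: S -> d S', S' -> a if | (


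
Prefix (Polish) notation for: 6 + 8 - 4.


left-to-right (same/higher precedence on left): tree is (- (+ 6 8) 4)
Prefix: - + 6 8 4


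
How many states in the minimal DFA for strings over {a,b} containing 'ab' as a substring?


KMP-style automaton: 2 progress states + 1 absorbing accept = 3
Minimal DFA: 3 states


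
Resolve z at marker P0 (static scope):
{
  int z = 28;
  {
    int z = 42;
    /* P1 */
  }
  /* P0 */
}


z declared in the same block as P0
z = 28


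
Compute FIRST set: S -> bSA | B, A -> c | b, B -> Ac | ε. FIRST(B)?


Per alternative of B: FIRST(Ac) = {b, c}; FIRST(ε) = {ε}
FIRST(B) = {b, c, ε}


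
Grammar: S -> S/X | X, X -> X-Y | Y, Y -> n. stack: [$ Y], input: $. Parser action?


'Y' (not preceded by X-) is the handle for X -> Y
Action: reduce (X -> Y)


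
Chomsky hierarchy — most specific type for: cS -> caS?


LHS has context (more than one symbol) and |LHS| ≤ |RHS|
Classification: Type 1 (Context-Sensitive)


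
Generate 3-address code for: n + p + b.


Break into single-operator statements:
t1 = n + p
t2 = t1 + b


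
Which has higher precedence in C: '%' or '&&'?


'%' is multiplicative (level 10); '&&' is logical AND (level 2)
Higher level binds tighter
'%' has higher precedence than '&&'


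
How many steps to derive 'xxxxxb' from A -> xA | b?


Derivation: A => xA => xxA => xxxA => xxxxA => xxxxxA => xxxxxb
Steps: 6


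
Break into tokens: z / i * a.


Scan left to right, longest-match per lexeme
Tokens: ID(z), OP(/), ID(i), OP(*), ID(a)


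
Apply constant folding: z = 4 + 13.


4 + 13 = 17 at compile time
Optimized: z = 17


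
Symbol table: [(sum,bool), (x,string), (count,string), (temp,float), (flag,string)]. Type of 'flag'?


Lookup 'flag' → type string


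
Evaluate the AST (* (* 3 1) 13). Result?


Evaluate inner: (* 3 1) = 3
Evaluate root: (* 3 13) = 39
Result: 39


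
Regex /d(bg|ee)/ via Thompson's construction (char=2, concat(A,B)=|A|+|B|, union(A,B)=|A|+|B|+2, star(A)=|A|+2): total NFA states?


Syntax tree has 5 char leaf(s), 1 union(s), 0 star(s)
chars contribute 5×2 = 10; each union adds +2; each star adds +2
Total: 10 + 2 + 0 = 12 states


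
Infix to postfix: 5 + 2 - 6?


Left to right (same or higher precedence on left)
Postfix: 5 2 + 6 -


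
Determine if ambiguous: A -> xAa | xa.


balanced x^n…a^n: each string has a unique parse
Unambiguous


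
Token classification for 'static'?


Pattern: reserved word
Type: KEYWORD


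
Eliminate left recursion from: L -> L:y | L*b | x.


Left-recursive alternatives: L:y, L*b; non-recursive: x
Introduce L': L -> xL', L' -> :yL' | *bL' | ε


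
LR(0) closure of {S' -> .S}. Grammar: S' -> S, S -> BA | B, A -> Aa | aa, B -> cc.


Start: S' -> .S
For each item with dot before a nonterminal B, add B -> .γ for every B-production
Closure: [S' -> .S, S -> .BA, S -> .B, B -> .cc]


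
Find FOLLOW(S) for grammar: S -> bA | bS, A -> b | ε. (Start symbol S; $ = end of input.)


$ ∈ FOLLOW(S). For each A -> αBβ: add FIRST(β)\{ε} to FOLLOW(B); if β nullable, add FOLLOW(A).
FOLLOW(S) = {$}


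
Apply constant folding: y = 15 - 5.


15 - 5 = 10 at compile time
Optimized: y = 10


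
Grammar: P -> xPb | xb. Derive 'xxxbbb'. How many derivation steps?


Derivation: P => xPb => xxPbb => xxxbbb
Steps: 3


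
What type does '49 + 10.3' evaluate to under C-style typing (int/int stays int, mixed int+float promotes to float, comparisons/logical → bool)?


Operand types: int + float
Rule: mixed int/float promotes to float; int/int stays int
Result type: float


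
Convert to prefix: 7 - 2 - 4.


left-to-right (same/higher precedence on left): tree is (- (- 7 2) 4)
Prefix: - - 7 2 4


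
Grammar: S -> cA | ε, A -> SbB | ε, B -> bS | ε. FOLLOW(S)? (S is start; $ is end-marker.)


$ ∈ FOLLOW(S). For each A -> αBβ: add FIRST(β)\{ε} to FOLLOW(B); if β nullable, add FOLLOW(A).
FOLLOW(S) = {$, b}


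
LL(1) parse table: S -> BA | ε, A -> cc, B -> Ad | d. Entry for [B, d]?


For [B, d]: 'd' ∈ FIRST(d)
Entry: B -> d


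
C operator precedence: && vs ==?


'==' is equality (level 6); '&&' is logical AND (level 2)
Higher level binds tighter
'==' has higher precedence than '&&'


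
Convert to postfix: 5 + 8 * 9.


* has higher precedence, evaluate 8*9 first
Postfix: 5 8 9 * +


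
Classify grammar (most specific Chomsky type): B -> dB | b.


Right-linear: every RHS is a terminal or a terminal followed by one nonterminal
Classification: Type 3 (Regular)


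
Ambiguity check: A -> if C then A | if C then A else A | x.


dangling else: 'if C then if C then x else x' parses two ways
Ambiguous


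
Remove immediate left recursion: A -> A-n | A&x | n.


Left-recursive alternatives: A-n, A&x; non-recursive: n
Introduce A': A -> nA', A' -> -nA' | &xA' | ε


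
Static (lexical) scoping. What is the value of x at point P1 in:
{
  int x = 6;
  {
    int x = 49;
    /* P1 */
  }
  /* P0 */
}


x declared in the same block as P1
x = 49


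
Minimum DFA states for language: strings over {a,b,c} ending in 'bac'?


Track the longest suffix of input matching a prefix of 'bac': 4 classes (prefixes of length 0..3)
Minimal DFA: 4 states


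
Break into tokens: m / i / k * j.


Scan left to right, longest-match per lexeme
Tokens: ID(m), OP(/), ID(i), OP(/), ID(k), OP(*), ID(j)


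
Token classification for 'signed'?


Pattern: reserved word
Type: KEYWORD


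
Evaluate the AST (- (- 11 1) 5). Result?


Evaluate inner: (- 11 1) = 10
Evaluate root: (- 10 5) = 5
Result: 5


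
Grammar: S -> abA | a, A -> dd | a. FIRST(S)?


Per alternative of S: FIRST(abA) = {a}; FIRST(a) = {a}
FIRST(S) = {a}


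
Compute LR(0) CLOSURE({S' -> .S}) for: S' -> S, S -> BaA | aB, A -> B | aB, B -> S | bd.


Start: S' -> .S
For each item with dot before a nonterminal B, add B -> .γ for every B-production
Closure: [S' -> .S, S -> .BaA, S -> .aB, B -> .S, B -> .bd]


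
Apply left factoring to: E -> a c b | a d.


Common prefix: 'a'
Factored: E -> a E', E' -> c b | d


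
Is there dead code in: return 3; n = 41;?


statement follows a return and is unreachable
Dead: 'n = 41'


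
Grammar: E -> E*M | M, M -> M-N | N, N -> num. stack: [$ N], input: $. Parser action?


'N' (not preceded by M-) is the handle for M -> N
Action: reduce (M -> N)


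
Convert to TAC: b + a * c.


Break into single-operator statements:
t1 = a * c
t2 = b + t1


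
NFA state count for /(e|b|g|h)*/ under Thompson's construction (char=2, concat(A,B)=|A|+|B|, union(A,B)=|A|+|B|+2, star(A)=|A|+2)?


Syntax tree has 4 char leaf(s), 3 union(s), 1 star(s)
chars contribute 4×2 = 8; each union adds +2; each star adds +2
Total: 8 + 6 + 2 = 16 states


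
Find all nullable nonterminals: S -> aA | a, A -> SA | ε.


A nonterminal is nullable iff some alternative derives ε (directly, or every symbol in it is nullable)
Nullable: {A}


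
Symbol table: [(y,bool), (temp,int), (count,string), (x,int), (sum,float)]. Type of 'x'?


Lookup 'x' → type int


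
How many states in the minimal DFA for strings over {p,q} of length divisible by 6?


Track length mod 6: states 0..5, accept at 0
Minimal DFA: 6 states


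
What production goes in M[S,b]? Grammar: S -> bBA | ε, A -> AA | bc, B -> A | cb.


For [S, b]: 'b' ∈ FIRST(bBA)
Entry: S -> bBA


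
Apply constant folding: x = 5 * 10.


5 * 10 = 50 at compile time
Optimized: x = 50


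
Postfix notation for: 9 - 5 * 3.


* has higher precedence, evaluate 5*3 first
Postfix: 9 5 3 * -


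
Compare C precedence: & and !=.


'!=' is equality (level 6); '&' is bitwise AND (level 5)
Higher level binds tighter
'!=' has higher precedence than '&'
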